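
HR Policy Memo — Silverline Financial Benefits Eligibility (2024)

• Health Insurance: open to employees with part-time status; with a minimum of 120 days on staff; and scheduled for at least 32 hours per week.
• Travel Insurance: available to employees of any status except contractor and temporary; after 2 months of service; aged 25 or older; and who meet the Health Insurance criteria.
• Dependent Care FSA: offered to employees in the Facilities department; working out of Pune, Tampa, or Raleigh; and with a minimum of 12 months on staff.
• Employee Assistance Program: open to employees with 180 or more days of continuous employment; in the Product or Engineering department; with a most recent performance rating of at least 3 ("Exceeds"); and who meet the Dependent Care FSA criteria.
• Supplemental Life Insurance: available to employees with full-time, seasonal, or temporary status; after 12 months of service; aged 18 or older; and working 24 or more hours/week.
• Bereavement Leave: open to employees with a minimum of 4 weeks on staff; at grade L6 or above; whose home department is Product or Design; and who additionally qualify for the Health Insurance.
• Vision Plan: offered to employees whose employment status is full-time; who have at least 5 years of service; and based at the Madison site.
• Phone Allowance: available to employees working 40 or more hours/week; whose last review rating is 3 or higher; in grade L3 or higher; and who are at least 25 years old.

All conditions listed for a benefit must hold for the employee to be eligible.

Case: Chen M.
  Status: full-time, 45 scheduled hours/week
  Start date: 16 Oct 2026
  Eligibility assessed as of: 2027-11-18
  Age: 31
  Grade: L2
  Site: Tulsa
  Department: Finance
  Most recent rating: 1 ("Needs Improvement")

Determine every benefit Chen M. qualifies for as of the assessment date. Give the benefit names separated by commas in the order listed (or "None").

Supplemental Life Insurance

Service from 16 Oct 2026 to 2027-11-18: 398 days.
Health Insurance — status full-time ✗ (requires part-time) → not eligible.
Travel Insurance — status full-time ✓ (not excluded); service 398 days ≥ 2 months (≈60 days) ✓; age 31 ≥ 25 ✓; not eligible for Health Insurance ✗ → not eligible.
Dependent Care FSA — dept Finance ✗ → not eligible.
Employee Assistance Program — service 398 days ≥ 180 days ✓; dept Finance ✗ → not eligible.
Supplemental Life Insurance — status full-time ✓; service 398 days ≥ 12 months (≈360 days) ✓; age 31 ≥ 18 ✓; 45 hrs/wk ≥ 24 ✓ → eligible.
Bereavement Leave — service 398 days ≥ 4 weeks (≈28 days) ✓; grade L2 < L6 ✗ → not eligible.
Vision Plan — status full-time ✓; service 398 days < 5 years (≈1825 days) ✗ → not eligible.
Phone Allowance — 45 hrs/wk ≥ 40 ✓; rating 1 < 3 ✗ → not eligible.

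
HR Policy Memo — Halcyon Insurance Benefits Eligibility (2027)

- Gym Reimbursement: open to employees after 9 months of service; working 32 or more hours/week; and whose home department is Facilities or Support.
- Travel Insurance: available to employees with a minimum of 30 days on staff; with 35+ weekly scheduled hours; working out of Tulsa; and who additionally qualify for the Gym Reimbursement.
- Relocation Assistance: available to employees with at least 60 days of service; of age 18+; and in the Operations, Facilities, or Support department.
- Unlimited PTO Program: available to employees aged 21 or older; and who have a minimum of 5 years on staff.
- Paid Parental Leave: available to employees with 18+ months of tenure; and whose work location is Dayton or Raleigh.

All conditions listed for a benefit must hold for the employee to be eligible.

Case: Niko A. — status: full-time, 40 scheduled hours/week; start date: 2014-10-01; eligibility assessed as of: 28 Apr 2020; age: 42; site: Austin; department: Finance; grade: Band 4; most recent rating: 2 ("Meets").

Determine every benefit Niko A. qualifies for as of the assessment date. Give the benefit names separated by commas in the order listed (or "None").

Service from 2014-10-01 to 28 Apr 2020: 2036 days.
Gym Reimbursement — service 2036 days ≥ 9 months (≈270 days) ✓; 40 hrs/wk ≥ 32 ✓; dept Finance ✗ → not eligible.
Travel Insurance — service 2036 days ≥ 30 days ✓; 40 hrs/wk ≥ 35 ✓; site Austin ✗ (not Tulsa) → not eligible.
Relocation Assistance — service 2036 days ≥ 60 days ✓; age 42 ≥ 18 ✓; dept Finance ✗ → not eligible.
Unlimited PTO Program — age 42 ≥ 21 ✓; service 2036 days ≥ 5 years (≈1825 days) ✓ → eligible.
Paid Parental Leave — service 2036 days ≥ 18 months (≈540 days) ✓; site Austin ✗ (not Dayton or Raleigh) → not eligible.

Unlimited PTO Program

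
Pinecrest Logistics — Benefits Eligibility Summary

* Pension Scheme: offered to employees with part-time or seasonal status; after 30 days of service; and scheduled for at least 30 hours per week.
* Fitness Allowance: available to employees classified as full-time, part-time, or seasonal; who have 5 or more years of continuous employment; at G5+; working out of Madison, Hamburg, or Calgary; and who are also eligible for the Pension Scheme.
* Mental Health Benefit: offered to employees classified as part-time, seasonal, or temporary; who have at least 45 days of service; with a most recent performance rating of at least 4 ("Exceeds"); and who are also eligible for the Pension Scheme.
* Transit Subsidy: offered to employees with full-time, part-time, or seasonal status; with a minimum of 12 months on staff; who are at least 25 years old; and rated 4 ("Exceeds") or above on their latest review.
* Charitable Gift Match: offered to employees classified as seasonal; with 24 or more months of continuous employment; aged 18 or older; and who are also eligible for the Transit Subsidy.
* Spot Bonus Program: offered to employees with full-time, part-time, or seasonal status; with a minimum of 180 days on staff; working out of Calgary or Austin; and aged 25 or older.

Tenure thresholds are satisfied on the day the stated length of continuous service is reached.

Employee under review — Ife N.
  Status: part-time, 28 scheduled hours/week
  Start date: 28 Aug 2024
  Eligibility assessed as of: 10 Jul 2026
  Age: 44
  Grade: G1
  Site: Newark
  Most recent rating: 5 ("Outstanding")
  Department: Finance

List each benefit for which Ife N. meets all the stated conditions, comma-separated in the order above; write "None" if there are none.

Service from 28 Aug 2024 to 10 Jul 2026: 681 days.
Pension Scheme — status part-time ✓; service 681 days ≥ 30 days ✓; 28 hrs/wk < 30 ✗ → not eligible.
Fitness Allowance — status part-time ✓; service 681 days < 5 years (≈1825 days) ✗ → not eligible.
Mental Health Benefit — status part-time ✓; service 681 days ≥ 45 days ✓; rating 5 ≥ 4 ✓; not eligible for Pension Scheme ✗ → not eligible.
Transit Subsidy — status part-time ✓; service 681 days ≥ 12 months (≈360 days) ✓; age 44 ≥ 25 ✓; rating 5 ≥ 4 ✓ → eligible.
Charitable Gift Match — status part-time ✗ (requires seasonal) → not eligible.
Spot Bonus Program — status part-time ✓; service 681 days ≥ 180 days ✓; site Newark ✗ (not Calgary or Austin) → not eligible.

Transit Subsidy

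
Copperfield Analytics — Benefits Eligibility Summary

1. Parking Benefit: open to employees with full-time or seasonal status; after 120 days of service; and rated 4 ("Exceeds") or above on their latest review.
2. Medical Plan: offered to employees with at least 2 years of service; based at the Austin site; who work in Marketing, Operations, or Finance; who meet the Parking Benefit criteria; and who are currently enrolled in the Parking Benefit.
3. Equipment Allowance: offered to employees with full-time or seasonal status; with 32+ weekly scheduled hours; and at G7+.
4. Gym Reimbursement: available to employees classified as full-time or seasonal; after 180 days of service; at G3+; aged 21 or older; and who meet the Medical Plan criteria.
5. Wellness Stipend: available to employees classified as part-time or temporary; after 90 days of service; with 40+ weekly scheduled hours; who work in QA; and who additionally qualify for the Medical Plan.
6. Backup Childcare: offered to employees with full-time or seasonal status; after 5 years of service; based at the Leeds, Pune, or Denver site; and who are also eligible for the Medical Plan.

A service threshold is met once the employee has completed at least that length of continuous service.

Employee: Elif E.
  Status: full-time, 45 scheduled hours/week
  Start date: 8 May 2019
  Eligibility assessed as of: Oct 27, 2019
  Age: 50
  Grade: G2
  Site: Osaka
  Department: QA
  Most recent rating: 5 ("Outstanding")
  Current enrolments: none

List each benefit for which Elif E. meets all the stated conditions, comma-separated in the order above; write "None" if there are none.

Parking Benefit

Service from 8 May 2019 to Oct 27, 2019: 172 days.
Parking Benefit — status full-time ✓; service 172 days ≥ 120 days ✓; rating 5 ≥ 4 ✓ → eligible.
Medical Plan — service 172 days < 2 years (≈730 days) ✗ → not eligible.
Equipment Allowance — status full-time ✓; 45 hrs/wk ≥ 32 ✓; grade G2 < G7 ✗ → not eligible.
Gym Reimbursement — status full-time ✓; service 172 days < 180 days ✗ → not eligible.
Wellness Stipend — status full-time ✗ (requires part-time or temporary) → not eligible.
Backup Childcare — status full-time ✓; service 172 days < 5 years (≈1825 days) ✗ → not eligible.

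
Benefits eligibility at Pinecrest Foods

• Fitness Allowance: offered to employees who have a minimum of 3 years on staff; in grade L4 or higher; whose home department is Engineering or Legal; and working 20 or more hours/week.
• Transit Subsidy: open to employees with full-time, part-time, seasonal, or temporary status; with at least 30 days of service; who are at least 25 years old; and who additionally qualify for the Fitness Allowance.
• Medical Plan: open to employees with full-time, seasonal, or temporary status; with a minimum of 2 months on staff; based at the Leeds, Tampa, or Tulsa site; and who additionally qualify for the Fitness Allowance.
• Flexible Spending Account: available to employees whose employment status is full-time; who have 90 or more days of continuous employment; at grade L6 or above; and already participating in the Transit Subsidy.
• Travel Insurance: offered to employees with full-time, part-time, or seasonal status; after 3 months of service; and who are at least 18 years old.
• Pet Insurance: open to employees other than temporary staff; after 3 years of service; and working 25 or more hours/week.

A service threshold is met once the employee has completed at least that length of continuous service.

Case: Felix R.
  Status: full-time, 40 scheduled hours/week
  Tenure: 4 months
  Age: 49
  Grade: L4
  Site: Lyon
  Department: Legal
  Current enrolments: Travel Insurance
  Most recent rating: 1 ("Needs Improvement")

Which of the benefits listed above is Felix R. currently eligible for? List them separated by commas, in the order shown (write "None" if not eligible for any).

Travel Insurance

Fitness Allowance — service 4 months < 3 years (≈1095 days) ✗ → not eligible.
Transit Subsidy — status full-time ✓; service 4 months ≥ 30 days ✓; age 49 ≥ 25 ✓; not eligible for Fitness Allowance ✗ → not eligible.
Medical Plan — status full-time ✓; service 4 months ≥ 2 months ✓; site Lyon ✗ (not Leeds, Tampa, or Tulsa) → not eligible.
Flexible Spending Account — status full-time ✓; service 4 months ≥ 90 days ✓; grade L4 < L6 ✗ → not eligible.
Travel Insurance — status full-time ✓; service 4 months ≥ 3 months ✓; age 49 ≥ 18 ✓ → eligible.
Pet Insurance — status full-time ✓ (not excluded); service 4 months < 3 years (≈1095 days) ✗ → not eligible.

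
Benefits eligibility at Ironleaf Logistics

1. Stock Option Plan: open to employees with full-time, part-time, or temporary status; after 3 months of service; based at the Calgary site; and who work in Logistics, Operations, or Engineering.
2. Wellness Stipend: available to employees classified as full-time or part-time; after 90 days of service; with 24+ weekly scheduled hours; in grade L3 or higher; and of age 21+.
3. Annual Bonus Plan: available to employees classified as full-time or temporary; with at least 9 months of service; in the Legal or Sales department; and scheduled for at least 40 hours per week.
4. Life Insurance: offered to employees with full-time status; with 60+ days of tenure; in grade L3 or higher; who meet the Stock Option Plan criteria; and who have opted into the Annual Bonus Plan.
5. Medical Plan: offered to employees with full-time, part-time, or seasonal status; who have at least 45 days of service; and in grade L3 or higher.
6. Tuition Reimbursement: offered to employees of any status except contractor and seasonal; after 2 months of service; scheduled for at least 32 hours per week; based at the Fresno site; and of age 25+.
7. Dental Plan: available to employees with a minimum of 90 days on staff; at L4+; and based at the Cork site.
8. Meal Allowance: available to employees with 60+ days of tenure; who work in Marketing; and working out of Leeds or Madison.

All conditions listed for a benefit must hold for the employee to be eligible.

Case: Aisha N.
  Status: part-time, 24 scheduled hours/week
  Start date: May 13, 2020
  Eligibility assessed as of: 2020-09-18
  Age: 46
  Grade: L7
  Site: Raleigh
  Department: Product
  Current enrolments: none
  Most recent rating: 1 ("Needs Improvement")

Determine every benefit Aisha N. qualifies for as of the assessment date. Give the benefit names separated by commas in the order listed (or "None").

Service from May 13, 2020 to 2020-09-18: 128 days.
Stock Option Plan — status part-time ✓; service 128 days ≥ 3 months (≈90 days) ✓; site Raleigh ✗ (not Calgary) → not eligible.
Wellness Stipend — status part-time ✓; service 128 days ≥ 90 days ✓; 24 hrs/wk ≥ 24 ✓; grade L7 ≥ L3 ✓; age 46 ≥ 21 ✓ → eligible.
Annual Bonus Plan — status part-time ✗ (requires full-time or temporary) → not eligible.
Life Insurance — status part-time ✗ (requires full-time) → not eligible.
Medical Plan — status part-time ✓; service 128 days ≥ 45 days ✓; grade L7 ≥ L3 ✓ → eligible.
Tuition Reimbursement — status part-time ✓ (not excluded); service 128 days ≥ 2 months (≈60 days) ✓; 24 hrs/wk < 32 ✗ → not eligible.
Dental Plan — service 128 days ≥ 90 days ✓; grade L7 ≥ L4 ✓; site Raleigh ✗ (not Cork) → not eligible.
Meal Allowance — service 128 days ≥ 60 days ✓; dept Product ✗ → not eligible.

Wellness Stipend, Medical Plan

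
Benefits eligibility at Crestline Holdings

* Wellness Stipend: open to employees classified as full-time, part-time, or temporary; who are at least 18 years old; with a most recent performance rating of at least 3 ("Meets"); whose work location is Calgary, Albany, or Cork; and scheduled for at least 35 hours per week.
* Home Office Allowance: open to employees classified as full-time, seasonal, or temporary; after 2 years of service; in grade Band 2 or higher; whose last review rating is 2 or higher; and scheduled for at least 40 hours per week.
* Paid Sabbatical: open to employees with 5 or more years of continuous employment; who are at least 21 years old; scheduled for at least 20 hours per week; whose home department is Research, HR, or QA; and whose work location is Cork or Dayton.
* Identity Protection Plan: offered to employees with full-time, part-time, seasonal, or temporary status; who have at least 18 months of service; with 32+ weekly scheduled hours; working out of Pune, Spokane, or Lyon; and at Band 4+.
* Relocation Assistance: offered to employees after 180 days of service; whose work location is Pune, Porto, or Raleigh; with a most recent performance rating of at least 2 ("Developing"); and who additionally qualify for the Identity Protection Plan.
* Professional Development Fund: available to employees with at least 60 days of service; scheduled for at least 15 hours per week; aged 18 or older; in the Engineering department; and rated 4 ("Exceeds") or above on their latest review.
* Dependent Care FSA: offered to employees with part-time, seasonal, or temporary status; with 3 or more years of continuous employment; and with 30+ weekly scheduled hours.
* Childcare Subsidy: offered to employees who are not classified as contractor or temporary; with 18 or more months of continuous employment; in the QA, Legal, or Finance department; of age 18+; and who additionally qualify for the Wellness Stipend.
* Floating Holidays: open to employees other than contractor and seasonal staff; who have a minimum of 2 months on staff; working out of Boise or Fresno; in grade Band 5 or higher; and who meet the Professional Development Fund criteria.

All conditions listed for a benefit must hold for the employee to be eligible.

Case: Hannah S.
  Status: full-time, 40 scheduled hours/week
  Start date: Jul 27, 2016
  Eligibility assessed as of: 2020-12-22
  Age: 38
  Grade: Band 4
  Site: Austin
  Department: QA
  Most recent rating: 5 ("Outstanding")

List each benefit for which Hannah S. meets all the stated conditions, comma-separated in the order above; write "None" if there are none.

Home Office Allowance

Service from Jul 27, 2016 to 2020-12-22: 1609 days.
Wellness Stipend — status full-time ✓; age 38 ≥ 18 ✓; rating 5 ≥ 3 ✓; site Austin ✗ (not Calgary, Albany, or Cork) → not eligible.
Home Office Allowance — status full-time ✓; service 1609 days ≥ 2 years (≈730 days) ✓; grade Band 4 ≥ Band 2 ✓; rating 5 ≥ 2 ✓; 40 hrs/wk ≥ 40 ✓ → eligible.
Paid Sabbatical — service 1609 days < 5 years (≈1825 days) ✗ → not eligible.
Identity Protection Plan — status full-time ✓; service 1609 days ≥ 18 months (≈540 days) ✓; 40 hrs/wk ≥ 32 ✓; site Austin ✗ (not Pune, Spokane, or Lyon) → not eligible.
Relocation Assistance — service 1609 days ≥ 180 days ✓; site Austin ✗ (not Pune, Porto, or Raleigh) → not eligible.
Professional Development Fund — service 1609 days ≥ 60 days ✓; 40 hrs/wk ≥ 15 ✓; age 38 ≥ 18 ✓; dept QA ✗ → not eligible.
Dependent Care FSA — status full-time ✗ (requires part-time, seasonal, or temporary) → not eligible.
Childcare Subsidy — status full-time ✓ (not excluded); service 1609 days ≥ 18 months (≈540 days) ✓; dept QA ✓; age 38 ≥ 18 ✓; not eligible for Wellness Stipend ✗ → not eligible.
Floating Holidays — status full-time ✓ (not excluded); service 1609 days ≥ 2 months (≈60 days) ✓; site Austin ✗ (not Boise or Fresno) → not eligible.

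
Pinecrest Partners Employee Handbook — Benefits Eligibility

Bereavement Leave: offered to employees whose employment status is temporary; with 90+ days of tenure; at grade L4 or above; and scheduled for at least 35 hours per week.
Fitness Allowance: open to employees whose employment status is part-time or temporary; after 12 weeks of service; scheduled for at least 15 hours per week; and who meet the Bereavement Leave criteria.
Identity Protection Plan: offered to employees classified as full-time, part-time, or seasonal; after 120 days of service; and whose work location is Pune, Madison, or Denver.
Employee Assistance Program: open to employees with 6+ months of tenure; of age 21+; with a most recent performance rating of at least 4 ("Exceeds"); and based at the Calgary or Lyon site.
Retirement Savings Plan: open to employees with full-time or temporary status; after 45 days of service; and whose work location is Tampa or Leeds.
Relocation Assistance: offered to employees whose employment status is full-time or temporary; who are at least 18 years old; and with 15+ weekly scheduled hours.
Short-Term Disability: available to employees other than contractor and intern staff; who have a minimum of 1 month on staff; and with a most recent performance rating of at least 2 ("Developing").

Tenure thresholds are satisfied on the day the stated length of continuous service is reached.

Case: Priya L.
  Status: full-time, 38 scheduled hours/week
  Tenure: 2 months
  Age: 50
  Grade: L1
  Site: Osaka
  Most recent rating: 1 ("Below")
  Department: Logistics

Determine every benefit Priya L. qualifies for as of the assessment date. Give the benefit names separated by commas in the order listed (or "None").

Relocation Assistance

Bereavement Leave — status full-time ✗ (requires temporary) → not eligible.
Fitness Allowance — status full-time ✗ (requires part-time or temporary) → not eligible.
Identity Protection Plan — status full-time ✓; service 2 months < 120 days ✗ → not eligible.
Employee Assistance Program — service 2 months < 6 months ✗ → not eligible.
Retirement Savings Plan — status full-time ✓; service 2 months ≥ 45 days ✓; site Osaka ✗ (not Tampa or Leeds) → not eligible.
Relocation Assistance — status full-time ✓; age 50 ≥ 18 ✓; 38 hrs/wk ≥ 15 ✓ → eligible.
Short-Term Disability — status full-time ✓ (not excluded); service 2 months ≥ 1 month ✓; rating 1 < 2 ✗ → not eligible.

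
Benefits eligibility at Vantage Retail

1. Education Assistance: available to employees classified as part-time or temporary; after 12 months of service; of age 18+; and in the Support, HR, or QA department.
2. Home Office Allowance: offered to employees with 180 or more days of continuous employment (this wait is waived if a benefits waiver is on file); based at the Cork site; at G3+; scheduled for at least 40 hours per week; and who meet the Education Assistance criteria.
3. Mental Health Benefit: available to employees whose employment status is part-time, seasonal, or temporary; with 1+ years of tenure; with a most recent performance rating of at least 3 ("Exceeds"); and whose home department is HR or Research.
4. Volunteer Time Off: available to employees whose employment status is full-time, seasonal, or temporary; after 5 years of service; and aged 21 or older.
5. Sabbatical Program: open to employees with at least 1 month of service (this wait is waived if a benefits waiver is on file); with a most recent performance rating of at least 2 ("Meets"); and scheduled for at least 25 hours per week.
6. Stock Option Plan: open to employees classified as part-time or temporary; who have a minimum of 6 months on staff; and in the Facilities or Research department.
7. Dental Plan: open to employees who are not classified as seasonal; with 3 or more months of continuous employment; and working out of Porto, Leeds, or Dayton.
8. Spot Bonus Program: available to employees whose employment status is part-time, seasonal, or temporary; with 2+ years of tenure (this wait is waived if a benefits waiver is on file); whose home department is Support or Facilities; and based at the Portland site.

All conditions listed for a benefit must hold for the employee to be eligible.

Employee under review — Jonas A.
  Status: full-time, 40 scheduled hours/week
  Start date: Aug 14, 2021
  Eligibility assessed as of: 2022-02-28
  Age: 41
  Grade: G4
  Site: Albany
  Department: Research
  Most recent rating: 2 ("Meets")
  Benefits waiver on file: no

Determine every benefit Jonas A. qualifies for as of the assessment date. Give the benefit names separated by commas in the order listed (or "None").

Service from Aug 14, 2021 to 2022-02-28: 198 days.
Education Assistance — status full-time ✗ (requires part-time or temporary) → not eligible.
Home Office Allowance — no waiver, service 198 days ≥ 180 days ✓; site Albany ✗ (not Cork) → not eligible.
Mental Health Benefit — status full-time ✗ (requires part-time, seasonal, or temporary) → not eligible.
Volunteer Time Off — status full-time ✓; service 198 days < 5 years (≈1825 days) ✗ → not eligible.
Sabbatical Program — no waiver, service 198 days ≥ 1 month (≈30 days) ✓; rating 2 ≥ 2 ✓; 40 hrs/wk ≥ 25 ✓ → eligible.
Stock Option Plan — status full-time ✗ (requires part-time or temporary) → not eligible.
Dental Plan — status full-time ✓ (not excluded); service 198 days ≥ 3 months (≈90 days) ✓; site Albany ✗ (not Porto, Leeds, or Dayton) → not eligible.
Spot Bonus Program — status full-time ✗ (requires part-time, seasonal, or temporary) → not eligible.

Sabbatical Program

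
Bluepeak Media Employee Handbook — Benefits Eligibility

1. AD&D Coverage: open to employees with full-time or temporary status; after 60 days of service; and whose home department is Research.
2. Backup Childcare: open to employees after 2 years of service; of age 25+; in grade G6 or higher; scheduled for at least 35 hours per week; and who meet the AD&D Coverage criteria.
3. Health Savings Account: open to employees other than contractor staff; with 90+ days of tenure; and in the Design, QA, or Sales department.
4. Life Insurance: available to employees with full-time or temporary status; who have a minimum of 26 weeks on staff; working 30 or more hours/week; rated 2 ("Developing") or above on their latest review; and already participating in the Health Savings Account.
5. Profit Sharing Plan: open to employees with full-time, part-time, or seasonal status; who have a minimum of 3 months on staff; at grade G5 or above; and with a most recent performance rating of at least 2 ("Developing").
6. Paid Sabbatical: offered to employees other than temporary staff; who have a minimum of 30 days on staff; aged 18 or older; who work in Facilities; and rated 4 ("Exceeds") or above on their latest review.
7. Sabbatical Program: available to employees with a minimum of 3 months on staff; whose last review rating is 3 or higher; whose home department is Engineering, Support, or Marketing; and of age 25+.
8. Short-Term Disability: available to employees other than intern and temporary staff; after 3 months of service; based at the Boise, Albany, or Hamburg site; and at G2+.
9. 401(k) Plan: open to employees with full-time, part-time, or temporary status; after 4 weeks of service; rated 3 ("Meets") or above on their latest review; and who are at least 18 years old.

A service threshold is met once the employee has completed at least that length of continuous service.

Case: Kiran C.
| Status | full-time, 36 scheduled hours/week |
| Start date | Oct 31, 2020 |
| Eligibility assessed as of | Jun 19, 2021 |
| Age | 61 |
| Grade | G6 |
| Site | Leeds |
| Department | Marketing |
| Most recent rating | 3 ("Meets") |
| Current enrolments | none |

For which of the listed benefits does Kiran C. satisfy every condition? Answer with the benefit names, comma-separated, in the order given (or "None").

Service from Oct 31, 2020 to Jun 19, 2021: 231 days.
AD&D Coverage — status full-time ✓; service 231 days ≥ 60 days ✓; dept Marketing ✗ → not eligible.
Backup Childcare — service 231 days < 2 years (≈730 days) ✗ → not eligible.
Health Savings Account — status full-time ✓ (not excluded); service 231 days ≥ 90 days ✓; dept Marketing ✗ → not eligible.
Life Insurance — status full-time ✓; service 231 days ≥ 26 weeks (≈182 days) ✓; 36 hrs/wk ≥ 30 ✓; rating 3 ≥ 2 ✓; not enrolled in Health Savings Account ✗ → not eligible.
Profit Sharing Plan — status full-time ✓; service 231 days ≥ 3 months (≈90 days) ✓; grade G6 ≥ G5 ✓; rating 3 ≥ 2 ✓ → eligible.
Paid Sabbatical — status full-time ✓ (not excluded); service 231 days ≥ 30 days ✓; age 61 ≥ 18 ✓; dept Marketing ✗ → not eligible.
Sabbatical Program — service 231 days ≥ 3 months (≈90 days) ✓; rating 3 ≥ 3 ✓; dept Marketing ✓; age 61 ≥ 25 ✓ → eligible.
Short-Term Disability — status full-time ✓ (not excluded); service 231 days ≥ 3 months (≈90 days) ✓; site Leeds ✗ (not Boise, Albany, or Hamburg) → not eligible.
401(k) Plan — status full-time ✓; service 231 days ≥ 4 weeks (≈28 days) ✓; rating 3 ≥ 3 ✓; age 61 ≥ 18 ✓ → eligible.

Profit Sharing Plan, Sabbatical Program, 401(k) Plan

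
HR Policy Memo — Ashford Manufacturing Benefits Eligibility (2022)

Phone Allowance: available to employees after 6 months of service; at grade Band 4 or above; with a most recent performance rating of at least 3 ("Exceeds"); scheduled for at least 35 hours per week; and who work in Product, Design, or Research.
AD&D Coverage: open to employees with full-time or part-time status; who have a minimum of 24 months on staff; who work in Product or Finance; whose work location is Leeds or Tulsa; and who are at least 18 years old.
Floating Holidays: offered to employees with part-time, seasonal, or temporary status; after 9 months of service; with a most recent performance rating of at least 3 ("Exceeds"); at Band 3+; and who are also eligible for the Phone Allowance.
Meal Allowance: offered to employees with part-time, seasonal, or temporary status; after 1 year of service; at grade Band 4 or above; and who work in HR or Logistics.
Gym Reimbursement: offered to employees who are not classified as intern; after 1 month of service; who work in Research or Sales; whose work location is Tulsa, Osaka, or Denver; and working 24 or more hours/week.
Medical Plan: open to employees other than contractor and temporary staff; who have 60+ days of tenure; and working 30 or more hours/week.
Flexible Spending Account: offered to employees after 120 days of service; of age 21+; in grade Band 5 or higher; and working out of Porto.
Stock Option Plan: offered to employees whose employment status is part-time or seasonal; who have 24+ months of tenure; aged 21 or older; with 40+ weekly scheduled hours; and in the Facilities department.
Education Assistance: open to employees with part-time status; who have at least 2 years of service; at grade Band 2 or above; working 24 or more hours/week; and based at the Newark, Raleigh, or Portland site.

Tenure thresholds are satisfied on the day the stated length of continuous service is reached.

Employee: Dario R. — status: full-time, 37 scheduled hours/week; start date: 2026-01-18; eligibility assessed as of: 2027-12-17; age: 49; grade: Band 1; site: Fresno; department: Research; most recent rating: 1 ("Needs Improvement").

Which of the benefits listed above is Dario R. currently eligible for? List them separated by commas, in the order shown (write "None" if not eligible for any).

Service from 2026-01-18 to 2027-12-17: 698 days.
Phone Allowance — service 698 days ≥ 6 months (≈180 days) ✓; grade Band 1 < Band 4 ✗ → not eligible.
AD&D Coverage — status full-time ✓; service 698 days < 24 months (≈720 days) ✗ → not eligible.
Floating Holidays — status full-time ✗ (requires part-time, seasonal, or temporary) → not eligible.
Meal Allowance — status full-time ✗ (requires part-time, seasonal, or temporary) → not eligible.
Gym Reimbursement — status full-time ✓ (not excluded); service 698 days ≥ 1 month (≈30 days) ✓; dept Research ✓; site Fresno ✗ (not Tulsa, Osaka, or Denver) → not eligible.
Medical Plan — status full-time ✓ (not excluded); service 698 days ≥ 60 days ✓; 37 hrs/wk ≥ 30 ✓ → eligible.
Flexible Spending Account — service 698 days ≥ 120 days ✓; age 49 ≥ 21 ✓; grade Band 1 < Band 5 ✗ → not eligible.
Stock Option Plan — status full-time ✗ (requires part-time or seasonal) → not eligible.
Education Assistance — status full-time ✗ (requires part-time) → not eligible.

Medical Plan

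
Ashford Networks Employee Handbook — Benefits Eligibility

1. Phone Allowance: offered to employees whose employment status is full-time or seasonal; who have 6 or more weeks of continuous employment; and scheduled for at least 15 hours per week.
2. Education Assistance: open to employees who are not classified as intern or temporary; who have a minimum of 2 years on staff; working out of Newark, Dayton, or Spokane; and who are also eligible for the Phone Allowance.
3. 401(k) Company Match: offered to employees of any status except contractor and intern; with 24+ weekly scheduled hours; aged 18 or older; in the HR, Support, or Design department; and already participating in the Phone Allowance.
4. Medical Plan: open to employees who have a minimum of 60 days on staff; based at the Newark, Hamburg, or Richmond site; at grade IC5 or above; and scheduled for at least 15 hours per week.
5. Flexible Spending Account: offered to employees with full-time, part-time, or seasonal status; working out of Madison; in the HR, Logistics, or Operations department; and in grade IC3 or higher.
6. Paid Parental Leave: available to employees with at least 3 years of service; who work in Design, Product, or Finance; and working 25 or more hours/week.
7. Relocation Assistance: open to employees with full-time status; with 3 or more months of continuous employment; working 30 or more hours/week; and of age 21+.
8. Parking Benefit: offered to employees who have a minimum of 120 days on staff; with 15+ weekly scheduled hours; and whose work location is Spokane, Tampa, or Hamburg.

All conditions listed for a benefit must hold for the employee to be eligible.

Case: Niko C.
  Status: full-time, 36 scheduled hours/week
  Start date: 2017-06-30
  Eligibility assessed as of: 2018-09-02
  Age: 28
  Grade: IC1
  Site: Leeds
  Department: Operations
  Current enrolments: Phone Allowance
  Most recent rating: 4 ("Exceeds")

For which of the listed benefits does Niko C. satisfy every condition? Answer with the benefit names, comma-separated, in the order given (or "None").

Phone Allowance, Relocation Assistance

Service from 2017-06-30 to 2018-09-02: 429 days.
Phone Allowance — status full-time ✓; service 429 days ≥ 6 weeks (≈42 days) ✓; 36 hrs/wk ≥ 15 ✓ → eligible.
Education Assistance — status full-time ✓ (not excluded); service 429 days < 2 years (≈730 days) ✗ → not eligible.
401(k) Company Match — status full-time ✓ (not excluded); 36 hrs/wk ≥ 24 ✓; age 28 ≥ 18 ✓; dept Operations ✗ → not eligible.
Medical Plan — service 429 days ≥ 60 days ✓; site Leeds ✗ (not Newark, Hamburg, or Richmond) → not eligible.
Flexible Spending Account — status full-time ✓; site Leeds ✗ (not Madison) → not eligible.
Paid Parental Leave — service 429 days < 3 years (≈1095 days) ✗ → not eligible.
Relocation Assistance — status full-time ✓; service 429 days ≥ 3 months (≈90 days) ✓; 36 hrs/wk ≥ 30 ✓; age 28 ≥ 21 ✓ → eligible.
Parking Benefit — service 429 days ≥ 120 days ✓; 36 hrs/wk ≥ 15 ✓; site Leeds ✗ (not Spokane, Tampa, or Hamburg) → not eligible.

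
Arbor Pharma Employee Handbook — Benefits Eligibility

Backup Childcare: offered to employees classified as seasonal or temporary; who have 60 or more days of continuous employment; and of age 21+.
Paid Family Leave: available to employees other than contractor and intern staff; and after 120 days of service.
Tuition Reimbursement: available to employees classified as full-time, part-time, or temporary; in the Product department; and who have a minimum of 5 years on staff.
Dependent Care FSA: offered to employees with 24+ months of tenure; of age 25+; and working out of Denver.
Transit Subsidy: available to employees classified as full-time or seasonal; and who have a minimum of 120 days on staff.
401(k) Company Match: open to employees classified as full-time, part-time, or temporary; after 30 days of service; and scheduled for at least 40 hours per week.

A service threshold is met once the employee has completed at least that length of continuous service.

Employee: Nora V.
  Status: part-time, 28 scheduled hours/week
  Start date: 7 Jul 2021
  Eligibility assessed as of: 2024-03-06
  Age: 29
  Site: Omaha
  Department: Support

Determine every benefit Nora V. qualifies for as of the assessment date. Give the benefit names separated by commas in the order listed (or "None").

Paid Family Leave

Service from 7 Jul 2021 to 2024-03-06: 973 days.
Backup Childcare — status part-time ✗ (requires seasonal or temporary) → not eligible.
Paid Family Leave — status part-time ✓ (not excluded); service 973 days ≥ 120 days ✓ → eligible.
Tuition Reimbursement — status part-time ✓; dept Support ✗ → not eligible.
Dependent Care FSA — service 973 days ≥ 24 months (≈720 days) ✓; age 29 ≥ 25 ✓; site Omaha ✗ (not Denver) → not eligible.
Transit Subsidy — status part-time ✗ (requires full-time or seasonal) → not eligible.
401(k) Company Match — status part-time ✓; service 973 days ≥ 30 days ✓; 28 hrs/wk < 40 ✗ → not eligible.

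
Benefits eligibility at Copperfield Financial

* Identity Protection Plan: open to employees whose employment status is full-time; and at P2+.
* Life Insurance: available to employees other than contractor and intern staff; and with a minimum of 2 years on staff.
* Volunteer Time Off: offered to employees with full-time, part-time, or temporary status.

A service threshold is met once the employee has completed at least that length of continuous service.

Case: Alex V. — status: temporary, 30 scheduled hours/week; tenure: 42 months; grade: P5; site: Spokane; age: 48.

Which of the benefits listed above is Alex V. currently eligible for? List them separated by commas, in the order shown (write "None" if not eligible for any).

Life Insurance, Volunteer Time Off

Identity Protection Plan — status temporary ✗ (requires full-time) → not eligible.
Life Insurance — status temporary ✓ (not excluded); service 42 months ≥ 2 years (≈730 days) ✓ → eligible.
Volunteer Time Off — status temporary ✓ → eligible.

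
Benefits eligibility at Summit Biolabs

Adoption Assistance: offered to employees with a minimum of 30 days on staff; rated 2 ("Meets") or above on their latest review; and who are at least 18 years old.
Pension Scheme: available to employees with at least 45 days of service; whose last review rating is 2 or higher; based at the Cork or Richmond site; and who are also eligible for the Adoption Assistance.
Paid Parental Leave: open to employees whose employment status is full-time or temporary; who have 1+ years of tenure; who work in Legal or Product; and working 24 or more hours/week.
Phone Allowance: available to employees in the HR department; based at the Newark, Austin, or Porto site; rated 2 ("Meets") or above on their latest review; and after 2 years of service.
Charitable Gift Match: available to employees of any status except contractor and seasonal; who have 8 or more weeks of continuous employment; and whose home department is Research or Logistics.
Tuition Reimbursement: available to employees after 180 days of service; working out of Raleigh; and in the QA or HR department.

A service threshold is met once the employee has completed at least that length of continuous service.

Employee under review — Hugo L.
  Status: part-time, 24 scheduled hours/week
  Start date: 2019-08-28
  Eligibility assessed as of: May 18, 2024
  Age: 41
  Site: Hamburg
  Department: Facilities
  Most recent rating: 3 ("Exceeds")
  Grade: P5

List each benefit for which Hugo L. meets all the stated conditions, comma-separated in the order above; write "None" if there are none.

Service from 2019-08-28 to May 18, 2024: 1725 days.
Adoption Assistance — service 1725 days ≥ 30 days ✓; rating 3 ≥ 2 ✓; age 41 ≥ 18 ✓ → eligible.
Pension Scheme — service 1725 days ≥ 45 days ✓; rating 3 ≥ 2 ✓; site Hamburg ✗ (not Cork or Richmond) → not eligible.
Paid Parental Leave — status part-time ✗ (requires full-time or temporary) → not eligible.
Phone Allowance — dept Facilities ✗ → not eligible.
Charitable Gift Match — status part-time ✓ (not excluded); service 1725 days ≥ 8 weeks (≈56 days) ✓; dept Facilities ✗ → not eligible.
Tuition Reimbursement — service 1725 days ≥ 180 days ✓; site Hamburg ✗ (not Raleigh) → not eligible.

Adoption Assistance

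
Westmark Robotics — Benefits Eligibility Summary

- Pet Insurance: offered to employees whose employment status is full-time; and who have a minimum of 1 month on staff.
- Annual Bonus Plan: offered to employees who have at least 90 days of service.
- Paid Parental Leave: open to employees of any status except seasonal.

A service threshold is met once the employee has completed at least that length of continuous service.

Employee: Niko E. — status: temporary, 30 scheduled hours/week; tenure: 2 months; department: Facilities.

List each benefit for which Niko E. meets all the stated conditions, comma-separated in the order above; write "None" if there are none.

Paid Parental Leave

Pet Insurance — status temporary ✗ (requires full-time) → not eligible.
Annual Bonus Plan — service 2 months < 90 days ✗ → not eligible.
Paid Parental Leave — status temporary ✓ (not excluded) → eligible.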